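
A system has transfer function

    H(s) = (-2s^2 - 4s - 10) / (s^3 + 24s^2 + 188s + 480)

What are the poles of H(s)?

The poles are the roots of the denominator s^3 + 24s^2 + 188s + 480 = 0.
Trying s = -6: the polynomial evaluates to 0, so (s + 6) is a factor.
Dividing out leaves s^2 + 18s + 80 = 0.
Factoring the quadratic: (s + 8)(s + 10) = 0.

s = -6, -8, -10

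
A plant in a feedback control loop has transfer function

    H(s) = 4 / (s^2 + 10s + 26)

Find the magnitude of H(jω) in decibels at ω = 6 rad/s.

Substitute s = j6: numerator = 4, denominator = -10 + j60.
|H(j6)| = |4| / |-10 + j60| = 4 / 60.828 ≈ 0.06576.
In decibels: 20·log₁₀(0.06576) ≈ -23.6 dB.

|H(j6)|_dB ≈ -23.6 dB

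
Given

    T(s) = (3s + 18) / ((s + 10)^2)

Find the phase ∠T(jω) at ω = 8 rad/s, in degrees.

At s = j8: numerator = 18 + j24, denominator = 36 + j160.
∠T = ∠num − ∠den = 53.130° − (77.320°) = -24.19°.

∠T(j8) ≈ -24.19°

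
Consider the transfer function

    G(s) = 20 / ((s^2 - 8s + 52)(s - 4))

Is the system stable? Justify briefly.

The poles can be read from the denominator factors: s = 4 + 6j, 4 - 6j, 4.
Since the pole(s) at s = 4 + 6j, 4 - 6j, 4 lie in the right half-plane, the system is unstable.

unstable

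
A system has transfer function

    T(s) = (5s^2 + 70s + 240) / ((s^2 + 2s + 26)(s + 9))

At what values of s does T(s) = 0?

Set the numerator to zero: 5s^2 + 70s + 240 = 0, i.e. 5·(s^2 + 14s + 48) = 0.
Factoring: (s + 8)(s + 6) = 0.

s = -8, -6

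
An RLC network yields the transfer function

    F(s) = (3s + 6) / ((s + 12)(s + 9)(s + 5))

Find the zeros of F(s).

s = -2

Set the numerator to zero: 3s + 6 = 0, i.e. 3·(s + 2) = 0.
So s = -2.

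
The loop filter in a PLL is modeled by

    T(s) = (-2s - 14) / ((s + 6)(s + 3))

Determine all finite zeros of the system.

Set the numerator to zero: -2s - 14 = 0, i.e. -2·(s + 7) = 0.
So s = -7.

s = -7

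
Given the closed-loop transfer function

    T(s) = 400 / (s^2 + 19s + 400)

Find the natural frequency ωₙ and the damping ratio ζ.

Compare the denominator to the standard form s^2 + 2ζωₙs + ωₙ².
ωₙ² = 400, so ωₙ = 20 rad/s.
2ζωₙ = 19, so ζ = 19/(2·20) = 0.475.
With ζ = 0.475 the response is underdamped.

ωₙ = 20 rad/s, ζ = 0.475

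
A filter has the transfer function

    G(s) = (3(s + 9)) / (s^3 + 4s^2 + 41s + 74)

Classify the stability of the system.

stable

The denominator s^3 + 4s^2 + 41s + 74 factors as (s^2 + 2s + 37)(s + 2), giving poles at s = -1 ± 6j, -2.
Since all poles lie strictly in the left half-plane, the system is stable.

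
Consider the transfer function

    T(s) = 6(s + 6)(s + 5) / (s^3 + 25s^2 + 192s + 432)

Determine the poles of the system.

The poles are the roots of the denominator s^3 + 25s^2 + 192s + 432 = 0.
Trying s = -9: the polynomial evaluates to 0, so (s + 9) is a factor.
Dividing out leaves s^2 + 16s + 48 = 0.
Factoring the quadratic: (s + 4)(s + 12) = 0.

s = -9, -4, -12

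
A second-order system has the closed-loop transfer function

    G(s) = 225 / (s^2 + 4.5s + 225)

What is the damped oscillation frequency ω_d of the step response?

ω_d ≈ 14.83 rad/s

Comparing s^2 + 4.5s + 225 to s^2 + 2ζωₙs + ωₙ²: ωₙ = 15 rad/s and ζ = 4.5/(2·15) = 0.15.
ζωₙ = 4.5/2 = 2.25, so ω_d = ωₙ√(1−ζ²) = √(ωₙ² − (ζωₙ)²) = √(225 − 2.25²) = √219.9375 ≈ 14.83 rad/s.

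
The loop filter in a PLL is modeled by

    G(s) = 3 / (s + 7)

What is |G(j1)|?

|G(j1)| ≈ 0.4243

Substitute s = j1: numerator = 3, denominator = 7 + j1.
|G(j1)| = |3| / |7 + j1| = 3 / 7.0711 ≈ 0.4243.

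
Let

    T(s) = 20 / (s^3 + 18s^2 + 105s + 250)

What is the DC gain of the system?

Set s = 0: T(0) = (20) / (250) = 2/25.

T(0) = 2/25 ≈ 0.08000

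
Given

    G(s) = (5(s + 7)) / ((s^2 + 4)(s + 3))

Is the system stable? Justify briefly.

marginally stable

The poles can be read from the denominator factors: s = ±2j, -3.
Since the simple pole(s) at s = 2j, -2j lie on the jω-axis with none in the right half-plane, the system is marginally stable.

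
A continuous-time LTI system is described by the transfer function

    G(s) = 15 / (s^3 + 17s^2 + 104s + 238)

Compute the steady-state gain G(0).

Set s = 0: G(0) = (15) / (238) = 15/238.

G(0) = 15/238 ≈ 0.06303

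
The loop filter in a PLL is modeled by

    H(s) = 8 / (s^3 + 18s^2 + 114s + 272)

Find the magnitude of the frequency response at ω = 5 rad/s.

|H(j5)| ≈ 0.01669

Substitute s = j5: numerator = 8, denominator = -178 + j445.
|H(j5)| = |8| / |-178 + j445| = 8 / 479.28 ≈ 0.01669.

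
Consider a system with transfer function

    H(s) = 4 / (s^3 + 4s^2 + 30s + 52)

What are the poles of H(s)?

s = -1 + 5j, -1 - 5j, -2

The poles are the roots of the denominator s^3 + 4s^2 + 30s + 52 = 0.
Trying s = -2: the polynomial evaluates to 0, so (s + 2) is a factor.
Dividing out leaves s^2 + 2s + 26 = 0.
The quadratic formula then gives s = -1 ± 5j.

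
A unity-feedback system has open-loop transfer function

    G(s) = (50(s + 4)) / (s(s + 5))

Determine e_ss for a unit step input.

G(s) has one pole at the origin.
This is a Type 1 system; for a step input the steady-state error is zero.

e_ss = 0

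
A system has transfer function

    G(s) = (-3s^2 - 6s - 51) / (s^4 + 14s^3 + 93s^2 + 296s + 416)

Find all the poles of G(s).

s = -3 + 2j, -3 - 2j, -4 + 4j, -4 - 4j

The poles are the roots of the denominator s^4 + 14s^3 + 93s^2 + 296s + 416 = 0.
No real roots exist; factor into two real quadratics: (s^2 + 6s + 13)(s^2 + 8s + 32) = 0.
Each quadratic gives a conjugate pair via the quadratic formula.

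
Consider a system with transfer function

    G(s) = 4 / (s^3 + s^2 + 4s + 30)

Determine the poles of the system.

s = 1 + 3j, 1 - 3j, -3

The poles are the roots of the denominator s^3 + s^2 + 4s + 30 = 0.
Trying s = -3: the polynomial evaluates to 0, so (s + 3) is a factor.
Dividing out leaves s^2 - 2s + 10 = 0.
The quadratic formula then gives s = 1 ± 3j.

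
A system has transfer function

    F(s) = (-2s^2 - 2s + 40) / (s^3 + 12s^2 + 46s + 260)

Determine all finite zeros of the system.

s = 4, -5

Set the numerator to zero: -2s^2 - 2s + 40 = 0, i.e. -2·(s^2 + s - 20) = 0.
Factoring: (s - 4)(s + 5) = 0.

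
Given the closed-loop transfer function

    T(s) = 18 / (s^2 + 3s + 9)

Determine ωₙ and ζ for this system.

Compare the denominator to the standard form s^2 + 2ζωₙs + ωₙ².
ωₙ² = 9, so ωₙ = 3 rad/s.
2ζωₙ = 3, so ζ = 3/(2·3) = 0.5.
With ζ = 0.5 the response is underdamped.

ωₙ = 3 rad/s, ζ = 0.5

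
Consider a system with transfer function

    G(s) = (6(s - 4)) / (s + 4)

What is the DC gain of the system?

G(0) = -6

At s = 0 each factor (s + a) contributes a and each (s^2 + bs + c) contributes c.
G(0) = 6·(-4) / ((4)) = -24/4 = -6.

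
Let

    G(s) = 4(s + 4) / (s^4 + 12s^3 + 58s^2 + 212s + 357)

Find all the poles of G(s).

s = -1 + 4j, -1 - 4j, -7, -3

The poles are the roots of the denominator s^4 + 12s^3 + 58s^2 + 212s + 357 = 0.
Trying s = -7: the polynomial evaluates to 0, so (s + 7) is a factor.
Dividing out leaves s^3 + 5s^2 + 23s + 51 = 0.
This factors further as (s^2 + 2s + 17)(s + 3) = 0.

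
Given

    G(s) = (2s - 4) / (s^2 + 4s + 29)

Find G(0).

G(0) = -4/29 ≈ -0.1379

Set s = 0: G(0) = (-4) / (29) = -4/29.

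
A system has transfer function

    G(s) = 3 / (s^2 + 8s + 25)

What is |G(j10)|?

Substitute s = j10: numerator = 3, denominator = -75 + j80.
|G(j10)| = |3| / |-75 + j80| = 3 / 109.66 ≈ 0.02736.

|G(j10)| ≈ 0.02736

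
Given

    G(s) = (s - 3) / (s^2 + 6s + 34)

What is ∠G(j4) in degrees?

At s = j4: numerator = -3 + j4, denominator = 18 + j24.
∠G = ∠num − ∠den = 126.87° − (53.130°) = 73.74°.

∠G(j4) ≈ 73.74°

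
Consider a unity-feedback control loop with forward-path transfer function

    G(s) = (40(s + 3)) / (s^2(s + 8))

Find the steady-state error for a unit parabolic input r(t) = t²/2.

e_ss = 0.06667

G(s) has 2 poles at the origin.
This is a Type 2 system. Ka = lim_{s→0} s^2·G(s) = 120/8 = 15.
e_ss = 1/Ka = 1/(15) = 1/15 ≈ 0.06667.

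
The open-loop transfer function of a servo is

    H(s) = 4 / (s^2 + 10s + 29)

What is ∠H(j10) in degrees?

At s = j10: numerator = 4, denominator = -71 + j100.
∠H = ∠num − ∠den = 0° − (125.37°) = -125.4°.

∠H(j10) ≈ -125.4°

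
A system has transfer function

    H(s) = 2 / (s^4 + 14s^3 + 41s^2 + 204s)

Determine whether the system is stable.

The denominator s^4 + 14s^3 + 41s^2 + 204s factors as s(s^2 + 2s + 17)(s + 12), giving poles at s = 0, -1 ± 4j, -12.
Since the simple pole(s) at s = 0 lie on the jω-axis with none in the right half-plane, the system is marginally stable.

marginally stable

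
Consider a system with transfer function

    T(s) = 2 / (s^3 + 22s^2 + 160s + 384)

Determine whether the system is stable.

The denominator s^3 + 22s^2 + 160s + 384 factors as (s + 8)^2(s + 6), giving poles at s = -8, -8, -6.
Since all poles lie strictly in the left half-plane, the system is stable.

stable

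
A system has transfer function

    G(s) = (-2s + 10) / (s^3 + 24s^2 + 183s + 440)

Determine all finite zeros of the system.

s = 5

Set the numerator to zero: -2s + 10 = 0, i.e. -2·(s - 5) = 0.
So s = 5.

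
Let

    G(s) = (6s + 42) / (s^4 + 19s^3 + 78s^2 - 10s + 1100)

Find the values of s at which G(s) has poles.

s = 1 + 3j, 1 - 3j, -10, -11

The poles are the roots of the denominator s^4 + 19s^3 + 78s^2 - 10s + 1100 = 0.
Trying s = -10: the polynomial evaluates to 0, so (s + 10) is a factor.
Dividing out leaves s^3 + 9s^2 - 12s + 110 = 0.
This factors further as (s^2 - 2s + 10)(s + 11) = 0.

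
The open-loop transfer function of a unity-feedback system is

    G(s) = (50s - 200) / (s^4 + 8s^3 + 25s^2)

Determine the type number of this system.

Type 2

Factor s from the denominator: s^4 + 8s^3 + 25s^2 = s^2·(s^2 + 8s + 25).
There are 2 poles at the origin, so the system is Type 2.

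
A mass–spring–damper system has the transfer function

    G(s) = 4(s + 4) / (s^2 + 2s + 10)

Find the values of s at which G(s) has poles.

The poles are the roots of the denominator s^2 + 2s + 10 = 0.
Using the quadratic formula: s = (-2 ± √(-36))/2 = -1 ± 3j.

s = -1 ± 3j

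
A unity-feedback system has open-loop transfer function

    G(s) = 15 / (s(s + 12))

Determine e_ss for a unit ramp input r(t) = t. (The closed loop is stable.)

G(s) has one pole at the origin.
This is a Type 1 system. Kv = lim_{s→0} s·G(s) = 15/12 = 5/4.
e_ss = 1/Kv = 1/(5/4) = 4/5 ≈ 0.8000.

e_ss = 0.8000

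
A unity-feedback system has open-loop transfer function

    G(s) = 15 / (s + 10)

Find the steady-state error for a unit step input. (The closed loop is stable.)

e_ss = 0.4000

G(s) has no poles at the origin.
This is a Type 0 system. Kp = lim_{s→0} G(s) = 15/10 = 3/2.
e_ss = 1/(1 + Kp) = 1/(1 + 3/2) = 2/5 ≈ 0.4000.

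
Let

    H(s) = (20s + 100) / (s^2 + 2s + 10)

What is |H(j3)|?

Substitute s = j3: numerator = 100 + j60, denominator = 1 + j6.
|H(j3)| = |100 + j60| / |1 + j6| = 116.62 / 6.0828 ≈ 19.17.

|H(j3)| ≈ 19.17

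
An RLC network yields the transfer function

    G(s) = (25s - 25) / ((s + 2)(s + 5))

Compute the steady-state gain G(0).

G(0) = -5/2 ≈ -2.500

Set s = 0: G(0) = (-25) / (10) = -5/2.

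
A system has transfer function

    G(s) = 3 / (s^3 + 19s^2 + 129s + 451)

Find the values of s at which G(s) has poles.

The poles are the roots of the denominator s^3 + 19s^2 + 129s + 451 = 0.
Trying s = -11: the polynomial evaluates to 0, so (s + 11) is a factor.
Dividing out leaves s^2 + 8s + 41 = 0.
The quadratic formula then gives s = -4 ± 5j.

s = -4 ± 5j, -11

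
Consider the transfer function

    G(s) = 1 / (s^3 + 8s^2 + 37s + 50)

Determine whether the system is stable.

The denominator s^3 + 8s^2 + 37s + 50 factors as (s^2 + 6s + 25)(s + 2), giving poles at s = -3 ± 4j, -2.
Since all poles lie strictly in the left half-plane, the system is stable.

stable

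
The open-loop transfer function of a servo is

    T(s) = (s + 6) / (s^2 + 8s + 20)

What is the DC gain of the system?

T(0) = 3/10 ≈ 0.3000

Set s = 0: T(0) = (6) / (20) = 3/10.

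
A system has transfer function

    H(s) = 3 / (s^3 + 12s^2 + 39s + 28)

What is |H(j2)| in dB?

Substitute s = j2: numerator = 3, denominator = -20 + j70.
|H(j2)| = |3| / |-20 + j70| = 3 / 72.801 ≈ 0.04121.
In decibels: 20·log₁₀(0.04121) ≈ -27.7 dB.

|H(j2)|_dB ≈ -27.7 dB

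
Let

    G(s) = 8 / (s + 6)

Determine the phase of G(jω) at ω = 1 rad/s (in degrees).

∠G(j1) ≈ -9.462°

At s = j1: numerator = 8, denominator = 6 + j1.
∠G = ∠num − ∠den = 0° − (9.4623°) = -9.462°.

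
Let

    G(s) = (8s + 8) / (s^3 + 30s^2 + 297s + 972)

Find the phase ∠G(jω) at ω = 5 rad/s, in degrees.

∠G(j5) ≈ -2.039°

At s = j5: numerator = 8 + j40, denominator = 222 + j1360.
∠G = ∠num − ∠den = 78.690° − (80.729°) = -2.039°.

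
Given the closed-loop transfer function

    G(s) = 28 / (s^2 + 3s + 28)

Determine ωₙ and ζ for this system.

Compare the denominator to the standard form s^2 + 2ζωₙs + ωₙ².
ωₙ² = 28, so ωₙ = √28 ≈ 5.292 rad/s.
2ζωₙ = 3, so ζ = 3/(2·√28) ≈ 0.2835.

ωₙ ≈ 5.292 rad/s, ζ ≈ 0.2835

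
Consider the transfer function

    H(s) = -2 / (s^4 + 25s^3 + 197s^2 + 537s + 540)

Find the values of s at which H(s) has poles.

The poles are the roots of the denominator s^4 + 25s^3 + 197s^2 + 537s + 540 = 0.
Trying s = -9: the polynomial evaluates to 0, so (s + 9) is a factor.
Dividing out leaves s^3 + 16s^2 + 53s + 60 = 0.
This factors further as (s^2 + 4s + 5)(s + 12) = 0.

s = -9, -2 ± j, -12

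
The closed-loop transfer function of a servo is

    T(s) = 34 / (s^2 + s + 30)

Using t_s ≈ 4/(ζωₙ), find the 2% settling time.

Comparing s^2 + s + 30 to s^2 + 2ζωₙs + ωₙ²: ωₙ = √30 ≈ 5.477 rad/s and ζ = 1/(2·√30) ≈ 0.09129.
ζωₙ = 1/2 = 0.5, so t_s ≈ 4/(ζωₙ) = 4/0.5 = 8 s.

t_s ≈ 8 s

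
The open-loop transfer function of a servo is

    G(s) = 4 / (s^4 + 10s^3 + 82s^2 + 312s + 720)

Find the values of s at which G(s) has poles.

s = -2 ± 6j, -3 ± 3j

The poles are the roots of the denominator s^4 + 10s^3 + 82s^2 + 312s + 720 = 0.
No real roots exist; factor into two real quadratics: (s^2 + 4s + 40)(s^2 + 6s + 18) = 0.
Each quadratic gives a conjugate pair via the quadratic formula.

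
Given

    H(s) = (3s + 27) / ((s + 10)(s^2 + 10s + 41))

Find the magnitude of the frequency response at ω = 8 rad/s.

Substitute s = j8: numerator = 27 + j24, denominator = -870 + j616.
|H(j8)| = |27 + j24| / |-870 + j616| = 36.125 / 1066 ≈ 0.03389.

|H(j8)| ≈ 0.03389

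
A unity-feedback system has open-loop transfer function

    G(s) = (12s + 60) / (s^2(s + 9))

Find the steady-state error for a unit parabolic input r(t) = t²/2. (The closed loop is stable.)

G(s) has 2 poles at the origin.
This is a Type 2 system. Ka = lim_{s→0} s^2·G(s) = 60/9 = 20/3.
e_ss = 1/Ka = 1/(20/3) = 3/20 ≈ 0.1500.

e_ss = 0.1500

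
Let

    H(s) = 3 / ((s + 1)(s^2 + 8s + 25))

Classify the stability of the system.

The poles can be read from the denominator factors: s = -1, -4 ± 3j.
Since all poles lie strictly in the left half-plane, the system is stable.

stable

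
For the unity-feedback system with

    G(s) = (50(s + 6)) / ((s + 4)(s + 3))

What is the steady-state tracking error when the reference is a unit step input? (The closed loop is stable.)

G(s) has no poles at the origin.
This is a Type 0 system. Kp = lim_{s→0} G(s) = 300/12 = 25.
e_ss = 1/(1 + Kp) = 1/(1 + 25) = 1/26 ≈ 0.03846.

e_ss = 0.03846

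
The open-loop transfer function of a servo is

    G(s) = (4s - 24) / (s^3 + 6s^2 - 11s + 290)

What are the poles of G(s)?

The poles are the roots of the denominator s^3 + 6s^2 - 11s + 290 = 0.
Trying s = -10: the polynomial evaluates to 0, so (s + 10) is a factor.
Dividing out leaves s^2 - 4s + 29 = 0.
The quadratic formula then gives s = 2 ± 5j.

s = 2 + 5j, 2 - 5j, -10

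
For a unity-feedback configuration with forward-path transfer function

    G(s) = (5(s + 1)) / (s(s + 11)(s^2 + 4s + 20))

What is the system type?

Type 1

The denominator has 1 factor of s at the origin (free integrator), so this is a Type 1 system.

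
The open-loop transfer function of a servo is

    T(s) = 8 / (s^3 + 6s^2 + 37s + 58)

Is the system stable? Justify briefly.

The denominator s^3 + 6s^2 + 37s + 58 factors as (s^2 + 4s + 29)(s + 2), giving poles at s = -2 + 5j, -2 - 5j, -2.
Since all poles lie strictly in the left half-plane, the system is stable.

stable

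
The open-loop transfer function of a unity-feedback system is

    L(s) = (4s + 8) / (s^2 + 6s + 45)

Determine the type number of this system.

Type 0

The denominator has no factor of s at the origin — no free integrator — so this is a Type 0 system.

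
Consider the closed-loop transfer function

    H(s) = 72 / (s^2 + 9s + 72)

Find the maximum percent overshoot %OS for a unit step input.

%OS ≈ 14.0%

Comparing s^2 + 9s + 72 to s^2 + 2ζωₙs + ωₙ²: ωₙ = √72 ≈ 8.485 rad/s and ζ = 9/(2·√72) ≈ 0.5303.
%OS = 100·exp(−πζ/√(1−ζ²)) = 100·exp(−π·0.5303/√(1−0.5303²)) ≈ 14.0%.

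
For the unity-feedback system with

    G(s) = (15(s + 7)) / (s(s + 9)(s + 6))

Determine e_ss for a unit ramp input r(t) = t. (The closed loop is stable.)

e_ss = 0.5143

G(s) has one pole at the origin.
This is a Type 1 system. Kv = lim_{s→0} s·G(s) = 105/54 = 35/18.
e_ss = 1/Kv = 1/(35/18) = 18/35 ≈ 0.5143.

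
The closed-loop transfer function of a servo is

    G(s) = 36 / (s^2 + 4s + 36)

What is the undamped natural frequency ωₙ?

ωₙ = 6 rad/s

Compare the denominator to the standard form s^2 + 2ζωₙs + ωₙ².
ωₙ² = 36, so ωₙ = 6 rad/s.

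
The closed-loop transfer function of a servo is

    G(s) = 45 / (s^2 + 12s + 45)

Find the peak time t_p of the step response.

Comparing s^2 + 12s + 45 to s^2 + 2ζωₙs + ωₙ²: ωₙ = √45 ≈ 6.708 rad/s and ζ = 12/(2·√45) ≈ 0.8944.
ζωₙ = 12/2 = 6, so ω_d = ωₙ√(1−ζ²) = √(ωₙ² − (ζωₙ)²) = √(45 − 6²) = √9 = 3 rad/s.
t_p = π/ω_d = π/3 ≈ 1.047 s.

t_p ≈ 1.047 s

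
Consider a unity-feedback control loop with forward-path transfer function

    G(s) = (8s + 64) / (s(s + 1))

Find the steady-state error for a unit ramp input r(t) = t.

e_ss = 0.01562

G(s) has one pole at the origin.
This is a Type 1 system. Kv = lim_{s→0} s·G(s) = 64/1.
e_ss = 1/Kv = 1/(64) = 1/64 ≈ 0.01562.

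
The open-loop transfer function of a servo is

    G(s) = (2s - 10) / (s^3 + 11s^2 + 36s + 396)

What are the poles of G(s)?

s = 6j, -6j, -11

The poles are the roots of the denominator s^3 + 11s^2 + 36s + 396 = 0.
Trying s = -11: the polynomial evaluates to 0, so (s + 11) is a factor.
Dividing out leaves s^2 + 36 = 0.
The quadratic formula then gives s = 0 ± 6j.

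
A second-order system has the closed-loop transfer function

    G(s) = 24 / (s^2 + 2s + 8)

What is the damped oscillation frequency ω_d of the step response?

ω_d ≈ 2.646 rad/s

Comparing s^2 + 2s + 8 to s^2 + 2ζωₙs + ωₙ²: ωₙ = √8 ≈ 2.828 rad/s and ζ = 2/(2·√8) ≈ 0.3536.
ζωₙ = 2/2 = 1, so ω_d = ωₙ√(1−ζ²) = √(ωₙ² − (ζωₙ)²) = √(8 − 1²) = √7 ≈ 2.646 rad/s.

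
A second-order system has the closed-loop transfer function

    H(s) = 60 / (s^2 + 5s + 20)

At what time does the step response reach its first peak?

Comparing s^2 + 5s + 20 to s^2 + 2ζωₙs + ωₙ²: ωₙ = √20 ≈ 4.472 rad/s and ζ = 5/(2·√20) ≈ 0.5590.
ζωₙ = 5/2 = 2.5, so ω_d = ωₙ√(1−ζ²) = √(ωₙ² − (ζωₙ)²) = √(20 − 2.5²) = √13.75 ≈ 3.708 rad/s.
t_p = π/ω_d = π/3.708 ≈ 0.8472 s.

t_p ≈ 0.8472 s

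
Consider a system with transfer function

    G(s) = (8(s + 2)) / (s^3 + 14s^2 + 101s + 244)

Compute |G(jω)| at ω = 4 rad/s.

|G(j4)| ≈ 0.1050

Substitute s = j4: numerator = 16 + j32, denominator = 20 + j340.
|G(j4)| = |16 + j32| / |20 + j340| = 35.777 / 340.59 ≈ 0.1050.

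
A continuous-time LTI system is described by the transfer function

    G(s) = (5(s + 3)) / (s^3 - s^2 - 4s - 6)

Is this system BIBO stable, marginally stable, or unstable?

The denominator s^3 - s^2 - 4s - 6 factors as (s - 3)(s^2 + 2s + 2), giving poles at s = 3, -1 + j, -1 - j.
Since the pole(s) at s = 3 lie in the right half-plane, the system is unstable.

unstable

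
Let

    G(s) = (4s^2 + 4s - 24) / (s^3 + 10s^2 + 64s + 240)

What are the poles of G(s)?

The poles are the roots of the denominator s^3 + 10s^2 + 64s + 240 = 0.
Trying s = -6: the polynomial evaluates to 0, so (s + 6) is a factor.
Dividing out leaves s^2 + 4s + 40 = 0.
The quadratic formula then gives s = -2 ± 6j.

s = -2 ± 6j, -6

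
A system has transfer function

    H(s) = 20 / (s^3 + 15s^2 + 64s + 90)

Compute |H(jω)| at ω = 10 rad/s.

Substitute s = j10: numerator = 20, denominator = -1410 - j360.
|H(j10)| = |20| / |-1410 - j360| = 20 / 1455.2 ≈ 0.01374.

|H(j10)| ≈ 0.01374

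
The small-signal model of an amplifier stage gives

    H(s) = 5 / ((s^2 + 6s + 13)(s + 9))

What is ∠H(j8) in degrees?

At s = j8: numerator = 5, denominator = -843 + j24.
∠H = ∠num − ∠den = 0° − (178.37°) = -178.4°.

∠H(j8) ≈ -178.4°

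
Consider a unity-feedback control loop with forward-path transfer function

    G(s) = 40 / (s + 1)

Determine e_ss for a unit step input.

G(s) has no poles at the origin.
This is a Type 0 system. Kp = lim_{s→0} G(s) = 40/1.
e_ss = 1/(1 + Kp) = 1/(1 + 40) = 1/41 ≈ 0.02439.

e_ss = 0.02439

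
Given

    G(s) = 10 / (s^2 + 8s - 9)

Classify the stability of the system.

The denominator s^2 + 8s - 9 factors as (s - 1)(s + 9), giving poles at s = 1, -9.
Since the pole(s) at s = 1 lie in the right half-plane, the system is unstable.

unstable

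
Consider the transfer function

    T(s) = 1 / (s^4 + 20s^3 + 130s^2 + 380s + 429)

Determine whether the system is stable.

The denominator s^4 + 20s^3 + 130s^2 + 380s + 429 factors as (s + 3)(s + 11)(s^2 + 6s + 13), giving poles at s = -3, -11, -3 + 2j, -3 - 2j.
Since all poles lie strictly in the left half-plane, the system is stable.

stable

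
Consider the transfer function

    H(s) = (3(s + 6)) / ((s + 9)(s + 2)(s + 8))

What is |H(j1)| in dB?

|H(j1)|_dB ≈ -19.0 dB

Substitute s = j1: numerator = 18 + j3, denominator = 125 + j105.
|H(j1)| = |18 + j3| / |125 + j105| = 18.248 / 163.25 ≈ 0.1118.
In decibels: 20·log₁₀(0.1118) ≈ -19.0 dB.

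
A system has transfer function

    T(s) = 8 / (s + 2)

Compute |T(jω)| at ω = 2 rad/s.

Substitute s = j2: numerator = 8, denominator = 2 + j2.
|T(j2)| = |8| / |2 + j2| = 8 / 2.8284 ≈ 2.828.

|T(j2)| ≈ 2.828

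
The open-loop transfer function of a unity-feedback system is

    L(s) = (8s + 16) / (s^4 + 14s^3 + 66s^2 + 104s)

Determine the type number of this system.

Type 1

Factor s from the denominator: s^4 + 14s^3 + 66s^2 + 104s = s·(s^3 + 14s^2 + 66s + 104).
There is 1 pole at the origin, so the system is Type 1.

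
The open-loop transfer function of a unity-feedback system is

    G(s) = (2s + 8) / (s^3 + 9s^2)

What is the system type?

Type 2

Factor s from the denominator: s^3 + 9s^2 = s^2·(s + 9).
There are 2 poles at the origin, so the system is Type 2.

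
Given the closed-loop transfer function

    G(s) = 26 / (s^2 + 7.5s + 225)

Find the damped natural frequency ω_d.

ω_d ≈ 14.52 rad/s

Comparing s^2 + 7.5s + 225 to s^2 + 2ζωₙs + ωₙ²: ωₙ = 15 rad/s and ζ = 7.5/(2·15) = 0.25.
ζωₙ = 7.5/2 = 3.75, so ω_d = ωₙ√(1−ζ²) = √(ωₙ² − (ζωₙ)²) = √(225 − 3.75²) = √210.9375 ≈ 14.52 rad/s.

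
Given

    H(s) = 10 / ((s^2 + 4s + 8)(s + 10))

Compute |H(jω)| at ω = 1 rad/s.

Substitute s = j1: numerator = 10, denominator = 66 + j47.
|H(j1)| = |10| / |66 + j47| = 10 / 81.025 ≈ 0.1234.

|H(j1)| ≈ 0.1234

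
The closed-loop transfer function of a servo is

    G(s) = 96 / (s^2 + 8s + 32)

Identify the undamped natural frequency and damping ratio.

Compare the denominator to the standard form s^2 + 2ζωₙs + ωₙ².
ωₙ² = 32, so ωₙ = √32 ≈ 5.657 rad/s.
2ζωₙ = 8, so ζ = 8/(2·√32) ≈ 0.7071.

ωₙ ≈ 5.657 rad/s, ζ ≈ 0.7071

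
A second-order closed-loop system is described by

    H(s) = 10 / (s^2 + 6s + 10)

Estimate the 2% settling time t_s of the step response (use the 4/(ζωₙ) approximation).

Comparing s^2 + 6s + 10 to s^2 + 2ζωₙs + ωₙ²: ωₙ = √10 ≈ 3.162 rad/s and ζ = 6/(2·√10) ≈ 0.9487.
ζωₙ = 6/2 = 3, so t_s ≈ 4/(ζωₙ) = 4/3 ≈ 1.333 s.

t_s ≈ 1.333 s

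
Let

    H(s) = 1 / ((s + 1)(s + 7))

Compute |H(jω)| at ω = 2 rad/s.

Substitute s = j2: numerator = 1, denominator = 3 + j16.
|H(j2)| = |1| / |3 + j16| = 1 / 16.279 ≈ 0.06143.

|H(j2)| ≈ 0.06143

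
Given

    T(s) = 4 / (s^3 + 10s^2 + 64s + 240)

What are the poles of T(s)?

The poles are the roots of the denominator s^3 + 10s^2 + 64s + 240 = 0.
Trying s = -6: the polynomial evaluates to 0, so (s + 6) is a factor.
Dividing out leaves s^2 + 4s + 40 = 0.
The quadratic formula then gives s = -2 ± 6j.

s = -2 + 6j, -2 - 6j, -6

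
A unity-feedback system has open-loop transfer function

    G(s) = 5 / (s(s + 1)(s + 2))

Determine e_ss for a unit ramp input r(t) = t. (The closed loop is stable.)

e_ss = 0.4000

G(s) has one pole at the origin.
This is a Type 1 system. Kv = lim_{s→0} s·G(s) = 5/2.
e_ss = 1/Kv = 1/(5/2) = 2/5 ≈ 0.4000.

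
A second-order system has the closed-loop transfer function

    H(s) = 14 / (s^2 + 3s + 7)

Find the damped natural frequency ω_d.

Comparing s^2 + 3s + 7 to s^2 + 2ζωₙs + ωₙ²: ωₙ = √7 ≈ 2.646 rad/s and ζ = 3/(2·√7) ≈ 0.5669.
ζωₙ = 3/2 = 1.5, so ω_d = ωₙ√(1−ζ²) = √(ωₙ² − (ζωₙ)²) = √(7 − 1.5²) = √4.75 ≈ 2.179 rad/s.

ω_d ≈ 2.179 rad/s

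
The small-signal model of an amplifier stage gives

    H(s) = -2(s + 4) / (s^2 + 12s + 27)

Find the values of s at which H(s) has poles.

s = -3, -9

The poles are the roots of the denominator s^2 + 12s + 27 = 0.
Factoring: (s + 3)(s + 9) = 0, so s = -3 and s = -9.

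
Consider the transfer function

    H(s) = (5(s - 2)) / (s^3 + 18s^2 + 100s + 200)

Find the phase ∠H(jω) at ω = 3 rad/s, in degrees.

∠H(j3) ≈ 41.61°

At s = j3: numerator = -10 + j15, denominator = 38 + j273.
∠H = ∠num − ∠den = 123.69° − (82.076°) = 41.61°.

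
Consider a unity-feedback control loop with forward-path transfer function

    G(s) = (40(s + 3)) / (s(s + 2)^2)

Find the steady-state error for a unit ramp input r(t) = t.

G(s) has one pole at the origin.
This is a Type 1 system. Kv = lim_{s→0} s·G(s) = 120/4 = 30.
e_ss = 1/Kv = 1/(30) = 1/30 ≈ 0.03333.

e_ss = 0.03333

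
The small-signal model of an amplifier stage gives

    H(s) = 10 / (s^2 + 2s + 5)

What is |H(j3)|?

Substitute s = j3: numerator = 10, denominator = -4 + j6.
|H(j3)| = |10| / |-4 + j6| = 10 / 7.2111 ≈ 1.387.

|H(j3)| ≈ 1.387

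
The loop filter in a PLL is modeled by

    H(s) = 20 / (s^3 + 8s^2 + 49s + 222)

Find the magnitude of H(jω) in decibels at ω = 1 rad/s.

Substitute s = j1: numerator = 20, denominator = 214 + j48.
|H(j1)| = |20| / |214 + j48| = 20 / 219.32 ≈ 0.09119.
In decibels: 20·log₁₀(0.09119) ≈ -20.8 dB.

|H(j1)|_dB ≈ -20.8 dB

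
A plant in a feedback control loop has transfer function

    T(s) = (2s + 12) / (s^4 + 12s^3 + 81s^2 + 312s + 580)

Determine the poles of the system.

s = -2 ± 5j, -4 ± 2j

The poles are the roots of the denominator s^4 + 12s^3 + 81s^2 + 312s + 580 = 0.
No real roots exist; factor into two real quadratics: (s^2 + 4s + 29)(s^2 + 8s + 20) = 0.
Each quadratic gives a conjugate pair via the quadratic formula.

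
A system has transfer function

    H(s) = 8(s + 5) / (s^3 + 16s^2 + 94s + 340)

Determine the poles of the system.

s = -3 ± 5j, -10

The poles are the roots of the denominator s^3 + 16s^2 + 94s + 340 = 0.
Trying s = -10: the polynomial evaluates to 0, so (s + 10) is a factor.
Dividing out leaves s^2 + 6s + 34 = 0.
The quadratic formula then gives s = -3 ± 5j.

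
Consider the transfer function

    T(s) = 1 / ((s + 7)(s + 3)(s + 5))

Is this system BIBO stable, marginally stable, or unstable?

The poles can be read from the denominator factors: s = -7, -3, -5.
Since all poles lie strictly in the left half-plane, the system is stable.

stable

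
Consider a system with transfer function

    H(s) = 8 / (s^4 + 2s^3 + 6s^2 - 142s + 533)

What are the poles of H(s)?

The poles are the roots of the denominator s^4 + 2s^3 + 6s^2 - 142s + 533 = 0.
No real roots exist; factor into two real quadratics: (s^2 + 8s + 41)(s^2 - 6s + 13) = 0.
Each quadratic gives a conjugate pair via the quadratic formula.

s = -4 ± 5j, 3 ± 2j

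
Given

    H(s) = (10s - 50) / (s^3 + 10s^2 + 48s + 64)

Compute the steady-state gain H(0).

Set s = 0: H(0) = (-50) / (64) = -25/32.

H(0) = -25/32 ≈ -0.7812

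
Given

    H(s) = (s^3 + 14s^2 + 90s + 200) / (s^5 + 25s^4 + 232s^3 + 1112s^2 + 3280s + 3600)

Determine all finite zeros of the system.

s = -5 ± 5j, -4

Set the numerator to zero: s^3 + 14s^2 + 90s + 200 = 0.
Factoring: (s^2 + 10s + 50)(s + 4) = 0.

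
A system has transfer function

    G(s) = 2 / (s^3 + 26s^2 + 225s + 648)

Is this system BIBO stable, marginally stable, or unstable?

stable

The denominator s^3 + 26s^2 + 225s + 648 factors as (s + 8)(s + 9)^2, giving poles at s = -8, -9, -9.
Since all poles lie strictly in the left half-plane, the system is stable.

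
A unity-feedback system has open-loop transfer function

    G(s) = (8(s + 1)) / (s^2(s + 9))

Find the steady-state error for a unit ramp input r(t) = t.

G(s) has 2 poles at the origin.
This is a Type 2 system; for a ramp input the steady-state error is zero.

e_ss = 0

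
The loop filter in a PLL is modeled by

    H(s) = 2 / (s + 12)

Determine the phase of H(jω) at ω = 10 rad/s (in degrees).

At s = j10: numerator = 2, denominator = 12 + j10.
∠H = ∠num − ∠den = 0° − (39.806°) = -39.81°.

∠H(j10) ≈ -39.81°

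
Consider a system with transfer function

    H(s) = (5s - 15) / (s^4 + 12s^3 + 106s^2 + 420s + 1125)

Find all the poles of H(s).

s = -3 + 6j, -3 - 6j, -3 + 4j, -3 - 4j

The poles are the roots of the denominator s^4 + 12s^3 + 106s^2 + 420s + 1125 = 0.
No real roots exist; factor into two real quadratics: (s^2 + 6s + 45)(s^2 + 6s + 25) = 0.
Each quadratic gives a conjugate pair via the quadratic formula.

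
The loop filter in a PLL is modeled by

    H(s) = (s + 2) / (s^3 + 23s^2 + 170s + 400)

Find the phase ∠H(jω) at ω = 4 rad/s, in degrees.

∠H(j4) ≈ -23.59°

At s = j4: numerator = 2 + j4, denominator = 32 + j616.
∠H = ∠num − ∠den = 63.435° − (87.026°) = -23.59°.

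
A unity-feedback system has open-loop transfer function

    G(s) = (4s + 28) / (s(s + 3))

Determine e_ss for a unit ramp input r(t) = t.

G(s) has one pole at the origin.
This is a Type 1 system. Kv = lim_{s→0} s·G(s) = 28/3.
e_ss = 1/Kv = 1/(28/3) = 3/28 ≈ 0.1071.

e_ss = 0.1071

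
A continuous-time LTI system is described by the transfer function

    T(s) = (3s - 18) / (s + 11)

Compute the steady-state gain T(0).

T(0) = -18/11 ≈ -1.636

Set s = 0: T(0) = (-18) / (11) = -18/11.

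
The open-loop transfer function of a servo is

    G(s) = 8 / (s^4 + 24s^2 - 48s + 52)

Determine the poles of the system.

s = 1 ± j, -1 ± 5j

The poles are the roots of the denominator s^4 + 24s^2 - 48s + 52 = 0.
No real roots exist; factor into two real quadratics: (s^2 - 2s + 2)(s^2 + 2s + 26) = 0.
Each quadratic gives a conjugate pair via the quadratic formula.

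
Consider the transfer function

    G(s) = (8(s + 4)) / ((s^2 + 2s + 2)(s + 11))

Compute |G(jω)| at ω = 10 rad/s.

|G(j10)| ≈ 0.05795

Substitute s = j10: numerator = 32 + j80, denominator = -1278 - j760.
|G(j10)| = |32 + j80| / |-1278 - j760| = 86.163 / 1486.9 ≈ 0.05795.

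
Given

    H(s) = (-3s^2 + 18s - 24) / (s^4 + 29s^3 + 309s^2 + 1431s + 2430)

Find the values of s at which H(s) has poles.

The poles are the roots of the denominator s^4 + 29s^3 + 309s^2 + 1431s + 2430 = 0.
Trying s = -6: the polynomial evaluates to 0, so (s + 6) is a factor.
Dividing out leaves s^3 + 23s^2 + 171s + 405 = 0.
This factors further as (s + 9)^2(s + 5) = 0.

s = -6, -9, -5, -9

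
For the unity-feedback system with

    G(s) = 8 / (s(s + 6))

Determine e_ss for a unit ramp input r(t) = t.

G(s) has one pole at the origin.
This is a Type 1 system. Kv = lim_{s→0} s·G(s) = 8/6 = 4/3.
e_ss = 1/Kv = 1/(4/3) = 3/4 ≈ 0.7500.

e_ss = 0.7500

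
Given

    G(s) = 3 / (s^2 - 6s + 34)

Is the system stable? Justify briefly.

unstable

The poles can be read from the denominator factors: s = 3 ± 5j.
Since the pole(s) at s = 3 ± 5j lie in the right half-plane, the system is unstable.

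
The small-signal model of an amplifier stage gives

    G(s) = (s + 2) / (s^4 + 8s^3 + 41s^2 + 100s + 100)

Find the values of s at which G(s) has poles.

s = -2 ± 4j, -2 ± j

The poles are the roots of the denominator s^4 + 8s^3 + 41s^2 + 100s + 100 = 0.
No real roots exist; factor into two real quadratics: (s^2 + 4s + 20)(s^2 + 4s + 5) = 0.
Each quadratic gives a conjugate pair via the quadratic formula.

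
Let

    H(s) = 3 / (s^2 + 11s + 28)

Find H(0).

H(0) = 3/28 ≈ 0.1071

Set s = 0: H(0) = (3) / (28) = 3/28.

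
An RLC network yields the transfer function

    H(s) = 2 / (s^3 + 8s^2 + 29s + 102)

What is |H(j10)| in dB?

|H(j10)|_dB ≈ -53.9 dB

Substitute s = j10: numerator = 2, denominator = -698 - j710.
|H(j10)| = |2| / |-698 - j710| = 2 / 995.64 ≈ 0.002009.
In decibels: 20·log₁₀(0.002009) ≈ -53.9 dB.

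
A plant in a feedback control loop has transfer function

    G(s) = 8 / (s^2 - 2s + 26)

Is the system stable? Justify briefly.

unstable

The denominator s^2 - 2s + 26 factors as (s^2 - 2s + 26), giving poles at s = 1 ± 5j.
Since the pole(s) at s = 1 + 5j, 1 - 5j lie in the right half-plane, the system is unstable.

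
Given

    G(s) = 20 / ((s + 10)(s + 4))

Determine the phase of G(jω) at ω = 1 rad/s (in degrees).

At s = j1: numerator = 20, denominator = 39 + j14.
∠G = ∠num − ∠den = 0° − (19.747°) = -19.75°.

∠G(j1) ≈ -19.75°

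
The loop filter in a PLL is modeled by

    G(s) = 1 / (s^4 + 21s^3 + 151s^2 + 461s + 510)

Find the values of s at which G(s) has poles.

s = -4 ± j, -10, -3

The poles are the roots of the denominator s^4 + 21s^3 + 151s^2 + 461s + 510 = 0.
Trying s = -10: the polynomial evaluates to 0, so (s + 10) is a factor.
Dividing out leaves s^3 + 11s^2 + 41s + 51 = 0.
This factors further as (s^2 + 8s + 17)(s + 3) = 0.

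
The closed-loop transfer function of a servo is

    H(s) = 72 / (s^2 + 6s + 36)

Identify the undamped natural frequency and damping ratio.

Compare the denominator to the standard form s^2 + 2ζωₙs + ωₙ².
ωₙ² = 36, so ωₙ = 6 rad/s.
2ζωₙ = 6, so ζ = 6/(2·6) = 0.5.
With ζ = 0.5 the response is underdamped.

ωₙ = 6 rad/s, ζ = 0.5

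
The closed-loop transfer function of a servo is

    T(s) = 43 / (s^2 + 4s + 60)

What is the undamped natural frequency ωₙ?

ωₙ ≈ 7.746 rad/s

Compare the denominator to the standard form s^2 + 2ζωₙs + ωₙ².
ωₙ² = 60, so ωₙ = √60 ≈ 7.746 rad/s.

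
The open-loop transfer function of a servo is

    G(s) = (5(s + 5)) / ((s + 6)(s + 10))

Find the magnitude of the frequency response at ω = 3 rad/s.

|G(j3)| ≈ 0.4163

Substitute s = j3: numerator = 25 + j15, denominator = 51 + j48.
|G(j3)| = |25 + j15| / |51 + j48| = 29.155 / 70.036 ≈ 0.4163.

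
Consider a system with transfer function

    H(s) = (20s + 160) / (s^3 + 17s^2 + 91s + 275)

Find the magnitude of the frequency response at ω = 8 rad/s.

Substitute s = j8: numerator = 160 + j160, denominator = -813 + j216.
|H(j8)| = |160 + j160| / |-813 + j216| = 226.27 / 841.20 ≈ 0.2690.

|H(j8)| ≈ 0.2690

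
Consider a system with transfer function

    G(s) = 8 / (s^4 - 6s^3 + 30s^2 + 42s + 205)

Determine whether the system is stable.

unstable

The denominator s^4 - 6s^3 + 30s^2 + 42s + 205 factors as (s^2 + 2s + 5)(s^2 - 8s + 41), giving poles at s = -1 + 2j, -1 - 2j, 4 + 5j, 4 - 5j.
Since the pole(s) at s = 4 + 5j, 4 - 5j lie in the right half-plane, the system is unstable.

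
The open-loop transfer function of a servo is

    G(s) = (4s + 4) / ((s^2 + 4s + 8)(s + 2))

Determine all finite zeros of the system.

s = -1

Set the numerator to zero: 4s + 4 = 0, i.e. 4·(s + 1) = 0.
So s = -1.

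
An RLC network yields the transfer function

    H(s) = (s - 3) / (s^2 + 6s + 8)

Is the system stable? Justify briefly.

The denominator s^2 + 6s + 8 factors as (s + 2)(s + 4), giving poles at s = -2, -4.
Since all poles lie strictly in the left half-plane, the system is stable.

stable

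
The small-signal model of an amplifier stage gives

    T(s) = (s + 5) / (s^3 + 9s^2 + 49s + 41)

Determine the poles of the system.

The poles are the roots of the denominator s^3 + 9s^2 + 49s + 41 = 0.
Trying s = -1: the polynomial evaluates to 0, so (s + 1) is a factor.
Dividing out leaves s^2 + 8s + 41 = 0.
The quadratic formula then gives s = -4 ± 5j.

s = -4 ± 5j, -1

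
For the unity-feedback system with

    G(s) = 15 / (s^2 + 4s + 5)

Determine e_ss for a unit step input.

e_ss = 0.2500

G(s) has no poles at the origin.
This is a Type 0 system. Kp = lim_{s→0} G(s) = 15/5 = 3.
e_ss = 1/(1 + Kp) = 1/(1 + 3) = 1/4 ≈ 0.2500.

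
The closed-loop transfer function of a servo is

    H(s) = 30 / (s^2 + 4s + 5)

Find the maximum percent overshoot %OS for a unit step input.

Comparing s^2 + 4s + 5 to s^2 + 2ζωₙs + ωₙ²: ωₙ = √5 ≈ 2.236 rad/s and ζ = 4/(2·√5) ≈ 0.8944.
%OS = 100·exp(−πζ/√(1−ζ²)) = 100·exp(−π·0.8944/√(1−0.8944²)) ≈ 0.187%.

%OS ≈ 0.187%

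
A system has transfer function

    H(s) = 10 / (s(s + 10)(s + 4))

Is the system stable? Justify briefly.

marginally stable

The poles can be read from the denominator factors: s = 0, -10, -4.
Since the simple pole(s) at s = 0 lie on the jω-axis with none in the right half-plane, the system is marginally stable.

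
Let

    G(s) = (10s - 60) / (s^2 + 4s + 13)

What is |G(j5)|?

|G(j5)| ≈ 3.349

Substitute s = j5: numerator = -60 + j50, denominator = -12 + j20.
|G(j5)| = |-60 + j50| / |-12 + j20| = 78.102 / 23.324 ≈ 3.349.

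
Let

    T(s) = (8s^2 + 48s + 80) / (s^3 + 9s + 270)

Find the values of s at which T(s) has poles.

s = 3 ± 6j, -6

The poles are the roots of the denominator s^3 + 9s + 270 = 0.
Trying s = -6: the polynomial evaluates to 0, so (s + 6) is a factor.
Dividing out leaves s^2 - 6s + 45 = 0.
The quadratic formula then gives s = 3 ± 6j.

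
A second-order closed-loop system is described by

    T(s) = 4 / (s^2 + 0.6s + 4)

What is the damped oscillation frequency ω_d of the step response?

ω_d ≈ 1.977 rad/s

Comparing s^2 + 0.6s + 4 to s^2 + 2ζωₙs + ωₙ²: ωₙ = 2 rad/s and ζ = 0.6/(2·2) = 0.15.
ζωₙ = 0.6/2 = 0.3, so ω_d = ωₙ√(1−ζ²) = √(ωₙ² − (ζωₙ)²) = √(4 − 0.3²) = √3.91 ≈ 1.977 rad/s.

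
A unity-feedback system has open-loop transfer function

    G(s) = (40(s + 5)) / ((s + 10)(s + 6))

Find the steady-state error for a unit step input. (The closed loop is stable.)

G(s) has no poles at the origin.
This is a Type 0 system. Kp = lim_{s→0} G(s) = 200/60 = 10/3.
e_ss = 1/(1 + Kp) = 1/(1 + 10/3) = 3/13 ≈ 0.2308.

e_ss = 0.2308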